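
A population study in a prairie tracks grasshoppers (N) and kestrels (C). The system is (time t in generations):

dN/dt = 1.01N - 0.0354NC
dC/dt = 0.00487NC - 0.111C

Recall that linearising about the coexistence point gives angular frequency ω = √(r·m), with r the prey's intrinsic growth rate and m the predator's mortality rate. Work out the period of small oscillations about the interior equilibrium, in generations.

T ≈ 18.8 generations

Here r = 1.01 and m = 0.111, so r·m = 0.112.
ω = √0.112 = 0.335 per generation, hence T = 2π/ω ≈ 18.8 generations.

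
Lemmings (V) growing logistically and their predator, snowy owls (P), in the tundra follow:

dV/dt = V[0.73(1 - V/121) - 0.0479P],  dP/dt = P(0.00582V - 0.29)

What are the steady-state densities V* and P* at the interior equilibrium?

From dP/dt = 0 with P > 0: 0.00582V* = 0.29, so V* = 49.8.
Substitute into dV/dt = 0: 0.73(1 - 49.8/121) = 0.0479P*.
The bracket is 0.588, giving P* = 0.429/0.0479 = 8.96.

V* ≈ 49.8, P* ≈ 8.96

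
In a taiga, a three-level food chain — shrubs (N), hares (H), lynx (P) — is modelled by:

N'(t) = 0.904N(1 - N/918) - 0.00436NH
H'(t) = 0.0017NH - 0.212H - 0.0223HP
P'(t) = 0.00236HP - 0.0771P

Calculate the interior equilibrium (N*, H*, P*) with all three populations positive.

N* ≈ 773, H* ≈ 32.7, P* ≈ 49.4

From dP/dt = 0: 0.00236H* = 0.0771, so H* = 32.7.
From dN/dt = 0: 0.904(1 - N*/918) = 0.00436·32.7, giving N* = 918·(1 - 0.158) = 773.
From dH/dt = 0: 0.0017·773 - 0.212 = 0.0223P*, so P* = 1.1/0.0223 = 49.4.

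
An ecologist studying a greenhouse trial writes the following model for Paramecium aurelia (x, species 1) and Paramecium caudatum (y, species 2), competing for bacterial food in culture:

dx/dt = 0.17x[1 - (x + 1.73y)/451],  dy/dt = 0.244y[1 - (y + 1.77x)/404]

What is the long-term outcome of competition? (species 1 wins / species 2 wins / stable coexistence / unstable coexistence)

Compare the nullcline intercepts: K1/α12 = 451/1.73 = 261 < K2 = 404; K2/α21 = 404/1.77 = 228 < K1 = 451.
Since both are reversed, neither can invade when rare; the interior point is a saddle.

unstable coexistence (outcome depends on initial conditions)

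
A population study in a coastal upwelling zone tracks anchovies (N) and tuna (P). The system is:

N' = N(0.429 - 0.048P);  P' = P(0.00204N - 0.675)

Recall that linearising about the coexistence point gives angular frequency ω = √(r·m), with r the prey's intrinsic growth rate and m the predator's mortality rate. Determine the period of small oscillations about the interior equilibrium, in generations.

T ≈ 11.7 generations

Here r = 0.429 and m = 0.675, so r·m = 0.29.
ω = √0.29 = 0.538 per generation, hence T = 2π/ω ≈ 11.7 generations.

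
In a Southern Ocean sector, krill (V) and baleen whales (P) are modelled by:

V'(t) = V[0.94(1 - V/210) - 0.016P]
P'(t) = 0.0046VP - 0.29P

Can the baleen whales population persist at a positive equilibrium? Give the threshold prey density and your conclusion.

The predator equation gives dP/dt > 0 only when V > 0.29/0.0046 = 63.
Without the predator, V → K = 210. Since 210 > 63, the predator can invade and persist.

Threshold V = 63; K > 63, so yes, the predator persists.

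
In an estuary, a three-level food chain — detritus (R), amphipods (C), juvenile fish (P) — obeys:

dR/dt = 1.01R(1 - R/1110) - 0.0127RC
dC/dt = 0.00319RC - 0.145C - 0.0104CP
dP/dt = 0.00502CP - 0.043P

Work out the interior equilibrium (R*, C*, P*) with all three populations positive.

R* ≈ 990, C* ≈ 8.57, P* ≈ 290

From dP/dt = 0: 0.00502C* = 0.043, so C* = 8.57.
From dR/dt = 0: 1.01(1 - R*/1110) = 0.0127·8.57, giving R* = 1110·(1 - 0.108) = 990.
From dC/dt = 0: 0.00319·990 - 0.145 = 0.0104P*, so P* = 3.01/0.0104 = 290.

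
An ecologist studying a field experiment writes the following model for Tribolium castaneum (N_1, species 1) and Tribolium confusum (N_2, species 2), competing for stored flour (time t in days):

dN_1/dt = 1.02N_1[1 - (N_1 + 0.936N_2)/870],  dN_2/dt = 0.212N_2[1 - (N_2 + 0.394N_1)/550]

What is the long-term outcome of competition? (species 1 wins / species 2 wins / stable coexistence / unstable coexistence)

Compare the nullcline intercepts: K1/α12 = 870/0.936 = 929 > K2 = 550; K2/α21 = 550/0.394 = 1400 > K1 = 870.
Since both inequalities hold, each species can invade when rare, so the interior equilibrium is stable.

stable coexistence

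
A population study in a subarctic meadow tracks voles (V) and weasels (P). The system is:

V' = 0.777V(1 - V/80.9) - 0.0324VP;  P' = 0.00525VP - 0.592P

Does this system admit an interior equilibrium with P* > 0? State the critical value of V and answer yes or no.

The predator equation gives dP/dt > 0 only when V > 0.592/0.00525 = 113.
Without the predator, V → K = 80.9. Since 80.9 < 113, the predator cannot invade.

Threshold V = 113; K < 113, so no, the predator goes extinct.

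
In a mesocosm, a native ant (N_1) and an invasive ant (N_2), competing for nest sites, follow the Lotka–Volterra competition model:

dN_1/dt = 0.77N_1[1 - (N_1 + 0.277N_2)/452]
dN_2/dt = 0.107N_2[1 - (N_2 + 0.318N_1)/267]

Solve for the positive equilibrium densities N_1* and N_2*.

N_1* ≈ 415, N_2* ≈ 135

Setting both brackets to zero gives the nullclines N_1 + 0.277N_2 = 452 and 0.318N_1 + N_2 = 267.
Substituting N_2 = 267 - 0.318N_1 into the first: N_1(1 - 0.277·0.318) = 452 - 0.277·267.
So N_1* = 378/0.912 = 415, and then N_2* = 267 - 0.318·415 = 135.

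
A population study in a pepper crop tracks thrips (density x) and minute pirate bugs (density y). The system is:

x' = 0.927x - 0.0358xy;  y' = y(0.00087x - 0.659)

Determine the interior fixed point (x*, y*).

x* ≈ 757, y* ≈ 25.9

Set dy/dt = 0 with y > 0: 0.00087x - 0.659 = 0, so x* = 0.659/0.00087 = 757.
Set dx/dt = 0 with x > 0: 0.927 - 0.0358y = 0, so y* = 0.927/0.0358 = 25.9.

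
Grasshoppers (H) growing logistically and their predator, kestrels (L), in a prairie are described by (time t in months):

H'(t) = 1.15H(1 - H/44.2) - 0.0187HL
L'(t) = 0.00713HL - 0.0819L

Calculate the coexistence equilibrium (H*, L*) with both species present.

From dL/dt = 0 with L > 0: 0.00713H* = 0.0819, so H* = 11.5.
Substitute into dH/dt = 0: 1.15(1 - 11.5/44.2) = 0.0187L*.
The bracket is 0.74, giving L* = 0.851/0.0187 = 45.5.

H* ≈ 11.5, L* ≈ 45.5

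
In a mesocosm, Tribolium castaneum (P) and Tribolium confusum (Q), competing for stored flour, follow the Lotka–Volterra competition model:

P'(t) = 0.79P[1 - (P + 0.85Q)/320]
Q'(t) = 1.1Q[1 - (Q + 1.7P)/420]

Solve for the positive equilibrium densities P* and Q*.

Setting both brackets to zero gives the nullclines P + 0.85Q = 320 and 1.7P + Q = 420.
Substituting Q = 420 - 1.7P into the first: P(1 - 0.85·1.7) = 320 - 0.85·420.
So P* = -37/-0.445 = 83.1, and then Q* = 420 - 1.7·83.1 = 279.

P* ≈ 83.1, Q* ≈ 279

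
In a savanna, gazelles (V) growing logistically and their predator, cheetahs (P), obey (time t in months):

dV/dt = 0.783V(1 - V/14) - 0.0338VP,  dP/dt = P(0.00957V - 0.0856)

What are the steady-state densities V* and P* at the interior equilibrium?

From dP/dt = 0 with P > 0: 0.00957V* = 0.0856, so V* = 8.94.
Substitute into dV/dt = 0: 0.783(1 - 8.94/14) = 0.0338P*.
The bracket is 0.361, giving P* = 0.283/0.0338 = 8.37.

V* ≈ 8.94, P* ≈ 8.37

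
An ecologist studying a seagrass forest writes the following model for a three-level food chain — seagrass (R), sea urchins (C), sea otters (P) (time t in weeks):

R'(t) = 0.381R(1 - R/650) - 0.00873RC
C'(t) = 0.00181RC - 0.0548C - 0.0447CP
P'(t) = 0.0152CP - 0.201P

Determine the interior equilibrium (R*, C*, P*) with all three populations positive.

R* ≈ 453, C* ≈ 13.2, P* ≈ 17.1

From dP/dt = 0: 0.0152C* = 0.201, so C* = 13.2.
From dR/dt = 0: 0.381(1 - R*/650) = 0.00873·13.2, giving R* = 650·(1 - 0.303) = 453.
From dC/dt = 0: 0.00181·453 - 0.0548 = 0.0447P*, so P* = 0.765/0.0447 = 17.1.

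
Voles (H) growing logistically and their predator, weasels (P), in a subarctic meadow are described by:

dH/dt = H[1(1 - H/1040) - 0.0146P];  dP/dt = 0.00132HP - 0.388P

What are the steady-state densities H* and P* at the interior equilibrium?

From dP/dt = 0 with P > 0: 0.00132H* = 0.388, so H* = 294.
Substitute into dH/dt = 0: 1(1 - 294/1040) = 0.0146P*.
The bracket is 0.717, giving P* = 0.717/0.0146 = 49.1.

H* ≈ 294, P* ≈ 49.1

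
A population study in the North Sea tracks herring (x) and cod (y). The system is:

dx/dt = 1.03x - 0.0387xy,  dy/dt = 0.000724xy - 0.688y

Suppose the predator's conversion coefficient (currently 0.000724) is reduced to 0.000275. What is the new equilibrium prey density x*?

At the interior fixed point, setting dy/dt = 0 with y > 0 fixes x* = (predator death rate)/(xy coefficient) — independent of the other coefficients.
With the change, x* = 0.688/0.000275 = 2500; it rises from 950.

x* ≈ 2500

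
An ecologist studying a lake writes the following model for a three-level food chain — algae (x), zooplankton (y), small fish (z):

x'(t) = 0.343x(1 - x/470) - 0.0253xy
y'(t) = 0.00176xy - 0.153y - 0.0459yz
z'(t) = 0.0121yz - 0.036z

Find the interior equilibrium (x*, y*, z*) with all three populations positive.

From dz/dt = 0: 0.0121y* = 0.036, so y* = 2.98.
From dx/dt = 0: 0.343(1 - x*/470) = 0.0253·2.98, giving x* = 470·(1 - 0.219) = 367.
From dy/dt = 0: 0.00176·367 - 0.153 = 0.0459z*, so z* = 0.493/0.0459 = 10.7.

x* ≈ 367, y* ≈ 2.98, z* ≈ 10.7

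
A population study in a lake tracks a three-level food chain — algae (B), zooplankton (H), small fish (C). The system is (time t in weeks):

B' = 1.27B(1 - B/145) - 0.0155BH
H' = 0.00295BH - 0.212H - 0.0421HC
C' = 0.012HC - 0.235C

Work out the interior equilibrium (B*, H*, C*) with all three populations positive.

B* ≈ 110, H* ≈ 19.6, C* ≈ 2.7

From dC/dt = 0: 0.012H* = 0.235, so H* = 19.6.
From dB/dt = 0: 1.27(1 - B*/145) = 0.0155·19.6, giving B* = 145·(1 - 0.239) = 110.
From dH/dt = 0: 0.00295·110 - 0.212 = 0.0421C*, so C* = 0.114/0.0421 = 2.7.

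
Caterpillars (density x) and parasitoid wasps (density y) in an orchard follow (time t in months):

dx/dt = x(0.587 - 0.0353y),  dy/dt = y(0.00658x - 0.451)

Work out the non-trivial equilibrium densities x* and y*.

Set dy/dt = 0 with y > 0: 0.00658x - 0.451 = 0, so x* = 0.451/0.00658 = 68.5.
Set dx/dt = 0 with x > 0: 0.587 - 0.0353y = 0, so y* = 0.587/0.0353 = 16.6.

x* ≈ 68.5, y* ≈ 16.6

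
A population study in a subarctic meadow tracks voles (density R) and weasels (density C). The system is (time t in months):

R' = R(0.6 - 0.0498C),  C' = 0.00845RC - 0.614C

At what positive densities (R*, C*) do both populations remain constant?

Set dC/dt = 0 with C > 0: 0.00845R - 0.614 = 0, so R* = 0.614/0.00845 = 72.7.
Set dR/dt = 0 with R > 0: 0.6 - 0.0498C = 0, so C* = 0.6/0.0498 = 12.

R* ≈ 72.7, C* ≈ 12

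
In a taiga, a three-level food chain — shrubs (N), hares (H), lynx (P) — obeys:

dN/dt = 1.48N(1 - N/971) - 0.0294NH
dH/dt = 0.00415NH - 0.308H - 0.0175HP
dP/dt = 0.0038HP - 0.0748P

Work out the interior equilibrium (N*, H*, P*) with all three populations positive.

N* ≈ 591, H* ≈ 19.7, P* ≈ 123

From dP/dt = 0: 0.0038H* = 0.0748, so H* = 19.7.
From dN/dt = 0: 1.48(1 - N*/971) = 0.0294·19.7, giving N* = 971·(1 - 0.391) = 591.
From dH/dt = 0: 0.00415·591 - 0.308 = 0.0175P*, so P* = 2.15/0.0175 = 123.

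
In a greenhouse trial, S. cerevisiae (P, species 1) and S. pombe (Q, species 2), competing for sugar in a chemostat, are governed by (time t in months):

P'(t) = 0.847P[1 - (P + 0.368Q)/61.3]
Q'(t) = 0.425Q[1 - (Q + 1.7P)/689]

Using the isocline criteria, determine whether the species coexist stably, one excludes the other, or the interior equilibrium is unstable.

species 2 excludes species 1

Compare the nullcline intercepts: K1/α12 = 61.3/0.368 = 167 < K2 = 689; K2/α21 = 689/1.7 = 405 > K1 = 61.3.
Since the inequalities point opposite ways, species 2 can invade but species 1 cannot.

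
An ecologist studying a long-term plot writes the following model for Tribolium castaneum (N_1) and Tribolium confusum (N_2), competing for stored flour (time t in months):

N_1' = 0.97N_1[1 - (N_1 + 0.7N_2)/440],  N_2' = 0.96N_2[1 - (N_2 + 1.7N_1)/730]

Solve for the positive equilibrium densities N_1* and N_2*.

N_1* ≈ 374, N_2* ≈ 94.7

Setting both brackets to zero gives the nullclines N_1 + 0.7N_2 = 440 and 1.7N_1 + N_2 = 730.
Substituting N_2 = 730 - 1.7N_1 into the first: N_1(1 - 0.7·1.7) = 440 - 0.7·730.
So N_1* = -71/-0.19 = 374, and then N_2* = 730 - 1.7·374 = 94.7.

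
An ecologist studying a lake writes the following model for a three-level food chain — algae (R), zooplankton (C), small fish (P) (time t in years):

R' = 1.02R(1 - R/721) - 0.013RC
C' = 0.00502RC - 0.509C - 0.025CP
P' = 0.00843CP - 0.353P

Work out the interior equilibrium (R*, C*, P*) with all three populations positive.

From dP/dt = 0: 0.00843C* = 0.353, so C* = 41.9.
From dR/dt = 0: 1.02(1 - R*/721) = 0.013·41.9, giving R* = 721·(1 - 0.534) = 336.
From dC/dt = 0: 0.00502·336 - 0.509 = 0.025P*, so P* = 1.18/0.025 = 47.2.

R* ≈ 336, C* ≈ 41.9, P* ≈ 47.2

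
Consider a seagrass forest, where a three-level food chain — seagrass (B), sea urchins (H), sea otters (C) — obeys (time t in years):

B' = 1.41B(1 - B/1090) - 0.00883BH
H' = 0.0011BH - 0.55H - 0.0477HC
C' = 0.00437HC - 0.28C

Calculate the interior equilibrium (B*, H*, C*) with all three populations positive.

B* ≈ 653, H* ≈ 64.1, C* ≈ 3.52

From dC/dt = 0: 0.00437H* = 0.28, so H* = 64.1.
From dB/dt = 0: 1.41(1 - B*/1090) = 0.00883·64.1, giving B* = 1090·(1 - 0.401) = 653.
From dH/dt = 0: 0.0011·653 - 0.55 = 0.0477C*, so C* = 0.168/0.0477 = 3.52.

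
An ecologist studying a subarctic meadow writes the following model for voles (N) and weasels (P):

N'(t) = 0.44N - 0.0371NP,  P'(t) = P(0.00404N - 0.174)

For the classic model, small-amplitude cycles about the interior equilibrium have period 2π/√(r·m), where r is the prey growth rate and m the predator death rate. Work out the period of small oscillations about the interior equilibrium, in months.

T ≈ 22.7 months

Here r = 0.44 and m = 0.174, so r·m = 0.0766.
ω = √0.0766 = 0.277 per month, hence T = 2π/ω ≈ 22.7 months.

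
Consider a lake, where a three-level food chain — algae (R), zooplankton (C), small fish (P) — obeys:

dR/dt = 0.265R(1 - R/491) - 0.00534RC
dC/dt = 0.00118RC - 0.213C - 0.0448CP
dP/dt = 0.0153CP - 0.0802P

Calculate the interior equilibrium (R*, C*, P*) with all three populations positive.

R* ≈ 439, C* ≈ 5.24, P* ≈ 6.81

From dP/dt = 0: 0.0153C* = 0.0802, so C* = 5.24.
From dR/dt = 0: 0.265(1 - R*/491) = 0.00534·5.24, giving R* = 491·(1 - 0.106) = 439.
From dC/dt = 0: 0.00118·439 - 0.213 = 0.0448P*, so P* = 0.305/0.0448 = 6.81.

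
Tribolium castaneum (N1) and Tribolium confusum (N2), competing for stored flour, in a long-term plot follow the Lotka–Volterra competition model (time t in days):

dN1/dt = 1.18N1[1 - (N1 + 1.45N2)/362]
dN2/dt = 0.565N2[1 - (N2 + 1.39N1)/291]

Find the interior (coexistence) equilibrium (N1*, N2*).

N1* ≈ 59, N2* ≈ 209

Setting both brackets to zero gives the nullclines N1 + 1.45N2 = 362 and 1.39N1 + N2 = 291.
Substituting N2 = 291 - 1.39N1 into the first: N1(1 - 1.45·1.39) = 362 - 1.45·291.
So N1* = -59.9/-1.02 = 59, and then N2* = 291 - 1.39·59 = 209.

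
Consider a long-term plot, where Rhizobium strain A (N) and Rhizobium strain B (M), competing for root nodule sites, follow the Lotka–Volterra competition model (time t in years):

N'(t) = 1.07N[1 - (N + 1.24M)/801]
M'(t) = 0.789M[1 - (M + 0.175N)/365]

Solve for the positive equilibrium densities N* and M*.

N* ≈ 445, M* ≈ 287

Setting both brackets to zero gives the nullclines N + 1.24M = 801 and 0.175N + M = 365.
Substituting M = 365 - 0.175N into the first: N(1 - 1.24·0.175) = 801 - 1.24·365.
So N* = 348/0.783 = 445, and then M* = 365 - 0.175·445 = 287.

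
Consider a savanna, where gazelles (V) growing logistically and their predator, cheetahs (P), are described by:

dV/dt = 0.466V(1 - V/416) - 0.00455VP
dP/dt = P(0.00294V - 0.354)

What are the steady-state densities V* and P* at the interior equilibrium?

From dP/dt = 0 with P > 0: 0.00294V* = 0.354, so V* = 120.
Substitute into dV/dt = 0: 0.466(1 - 120/416) = 0.00455P*.
The bracket is 0.711, giving P* = 0.331/0.00455 = 72.8.

V* ≈ 120, P* ≈ 72.8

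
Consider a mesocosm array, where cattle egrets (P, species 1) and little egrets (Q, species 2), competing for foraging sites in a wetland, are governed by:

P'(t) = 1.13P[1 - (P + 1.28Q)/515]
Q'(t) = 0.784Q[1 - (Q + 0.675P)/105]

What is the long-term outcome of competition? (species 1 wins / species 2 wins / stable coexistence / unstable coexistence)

species 1 excludes species 2

Compare the nullcline intercepts: K1/α12 = 515/1.28 = 402 > K2 = 105; K2/α21 = 105/0.675 = 156 < K1 = 515.
Since the inequalities point opposite ways, species 1 can invade but species 2 cannot.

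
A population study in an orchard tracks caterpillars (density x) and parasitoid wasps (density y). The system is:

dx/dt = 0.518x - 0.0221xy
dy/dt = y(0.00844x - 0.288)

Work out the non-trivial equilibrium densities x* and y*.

Set dy/dt = 0 with y > 0: 0.00844x - 0.288 = 0, so x* = 0.288/0.00844 = 34.1.
Set dx/dt = 0 with x > 0: 0.518 - 0.0221y = 0, so y* = 0.518/0.0221 = 23.4.

x* ≈ 34.1, y* ≈ 23.4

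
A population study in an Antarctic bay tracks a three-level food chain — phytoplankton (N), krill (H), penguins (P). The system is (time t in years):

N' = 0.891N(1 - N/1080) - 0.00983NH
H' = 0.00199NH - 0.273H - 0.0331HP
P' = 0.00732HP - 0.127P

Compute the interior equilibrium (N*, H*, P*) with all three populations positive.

N* ≈ 873, H* ≈ 17.3, P* ≈ 44.3

From dP/dt = 0: 0.00732H* = 0.127, so H* = 17.3.
From dN/dt = 0: 0.891(1 - N*/1080) = 0.00983·17.3, giving N* = 1080·(1 - 0.191) = 873.
From dH/dt = 0: 0.00199·873 - 0.273 = 0.0331P*, so P* = 1.46/0.0331 = 44.3.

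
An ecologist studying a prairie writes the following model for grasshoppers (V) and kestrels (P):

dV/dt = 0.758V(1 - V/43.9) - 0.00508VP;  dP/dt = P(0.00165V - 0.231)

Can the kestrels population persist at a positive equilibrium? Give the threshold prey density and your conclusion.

Threshold V = 140; K < 140, so no, the predator goes extinct.

The predator equation gives dP/dt > 0 only when V > 0.231/0.00165 = 140.
Without the predator, V → K = 43.9. Since 43.9 < 140, the predator cannot invade.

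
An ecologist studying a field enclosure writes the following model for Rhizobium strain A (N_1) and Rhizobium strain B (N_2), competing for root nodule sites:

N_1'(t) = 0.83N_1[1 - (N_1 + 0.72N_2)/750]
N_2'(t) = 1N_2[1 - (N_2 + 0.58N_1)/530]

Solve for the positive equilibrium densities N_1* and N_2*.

Setting both brackets to zero gives the nullclines N_1 + 0.72N_2 = 750 and 0.58N_1 + N_2 = 530.
Substituting N_2 = 530 - 0.58N_1 into the first: N_1(1 - 0.72·0.58) = 750 - 0.72·530.
So N_1* = 368/0.582 = 633, and then N_2* = 530 - 0.58·633 = 163.

N_1* ≈ 633, N_2* ≈ 163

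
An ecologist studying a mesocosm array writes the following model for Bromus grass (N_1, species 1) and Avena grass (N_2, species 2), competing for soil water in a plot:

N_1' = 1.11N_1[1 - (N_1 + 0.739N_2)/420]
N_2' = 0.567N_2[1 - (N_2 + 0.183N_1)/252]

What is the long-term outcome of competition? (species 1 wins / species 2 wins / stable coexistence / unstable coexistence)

Compare the nullcline intercepts: K1/α12 = 420/0.739 = 568 > K2 = 252; K2/α21 = 252/0.183 = 1380 > K1 = 420.
Since both inequalities hold, each species can invade when rare, so the interior equilibrium is stable.

stable coexistence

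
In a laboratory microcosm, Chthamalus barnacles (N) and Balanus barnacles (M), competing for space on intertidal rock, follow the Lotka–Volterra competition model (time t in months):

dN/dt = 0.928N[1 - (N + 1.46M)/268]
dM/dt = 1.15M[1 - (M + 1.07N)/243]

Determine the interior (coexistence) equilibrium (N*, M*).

N* ≈ 154, M* ≈ 77.8

Setting both brackets to zero gives the nullclines N + 1.46M = 268 and 1.07N + M = 243.
Substituting M = 243 - 1.07N into the first: N(1 - 1.46·1.07) = 268 - 1.46·243.
So N* = -86.8/-0.562 = 154, and then M* = 243 - 1.07·154 = 77.8.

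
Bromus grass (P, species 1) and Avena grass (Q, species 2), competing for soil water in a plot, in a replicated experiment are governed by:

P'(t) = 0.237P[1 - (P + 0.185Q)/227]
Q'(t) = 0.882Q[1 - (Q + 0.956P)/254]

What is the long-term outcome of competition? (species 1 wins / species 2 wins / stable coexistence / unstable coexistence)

stable coexistence

Compare the nullcline intercepts: K1/α12 = 227/0.185 = 1230 > K2 = 254; K2/α21 = 254/0.956 = 266 > K1 = 227.
Since both inequalities hold, each species can invade when rare, so the interior equilibrium is stable.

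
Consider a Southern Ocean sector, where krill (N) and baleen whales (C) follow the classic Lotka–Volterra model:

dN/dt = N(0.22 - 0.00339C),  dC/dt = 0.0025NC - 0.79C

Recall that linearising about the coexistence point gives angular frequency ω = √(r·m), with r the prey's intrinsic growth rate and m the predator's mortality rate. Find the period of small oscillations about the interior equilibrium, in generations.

T ≈ 15.1 generations

Here r = 0.22 and m = 0.79, so r·m = 0.174.
ω = √0.174 = 0.417 per generation, hence T = 2π/ω ≈ 15.1 generations.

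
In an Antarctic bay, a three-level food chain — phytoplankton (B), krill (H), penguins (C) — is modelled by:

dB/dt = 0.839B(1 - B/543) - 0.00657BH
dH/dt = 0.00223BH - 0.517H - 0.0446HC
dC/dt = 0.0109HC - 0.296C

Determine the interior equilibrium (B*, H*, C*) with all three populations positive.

From dC/dt = 0: 0.0109H* = 0.296, so H* = 27.2.
From dB/dt = 0: 0.839(1 - B*/543) = 0.00657·27.2, giving B* = 543·(1 - 0.213) = 428.
From dH/dt = 0: 0.00223·428 - 0.517 = 0.0446C*, so C* = 0.436/0.0446 = 9.78.

B* ≈ 428, H* ≈ 27.2, C* ≈ 9.78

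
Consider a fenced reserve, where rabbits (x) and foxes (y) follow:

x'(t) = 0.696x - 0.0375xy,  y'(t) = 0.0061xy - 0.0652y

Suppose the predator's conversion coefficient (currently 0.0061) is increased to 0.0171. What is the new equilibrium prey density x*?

x* ≈ 3.81

At the interior fixed point, setting dy/dt = 0 with y > 0 fixes x* = (predator death rate)/(xy coefficient) — independent of the other coefficients.
With the change, x* = 0.0652/0.0171 = 3.81; it falls from 10.7.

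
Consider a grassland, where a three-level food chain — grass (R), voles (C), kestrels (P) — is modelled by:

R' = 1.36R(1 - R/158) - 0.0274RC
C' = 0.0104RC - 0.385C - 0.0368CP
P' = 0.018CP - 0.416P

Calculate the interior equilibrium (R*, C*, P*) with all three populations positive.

From dP/dt = 0: 0.018C* = 0.416, so C* = 23.1.
From dR/dt = 0: 1.36(1 - R*/158) = 0.0274·23.1, giving R* = 158·(1 - 0.466) = 84.4.
From dC/dt = 0: 0.0104·84.4 - 0.385 = 0.0368P*, so P* = 0.493/0.0368 = 13.4.

R* ≈ 84.4, C* ≈ 23.1, P* ≈ 13.4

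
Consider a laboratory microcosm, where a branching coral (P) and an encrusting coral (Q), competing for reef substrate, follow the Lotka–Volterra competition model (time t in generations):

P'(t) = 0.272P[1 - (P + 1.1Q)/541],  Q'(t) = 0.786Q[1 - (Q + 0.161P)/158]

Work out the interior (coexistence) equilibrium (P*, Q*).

Setting both brackets to zero gives the nullclines P + 1.1Q = 541 and 0.161P + Q = 158.
Substituting Q = 158 - 0.161P into the first: P(1 - 1.1·0.161) = 541 - 1.1·158.
So P* = 367/0.823 = 446, and then Q* = 158 - 0.161·446 = 86.2.

P* ≈ 446, Q* ≈ 86.2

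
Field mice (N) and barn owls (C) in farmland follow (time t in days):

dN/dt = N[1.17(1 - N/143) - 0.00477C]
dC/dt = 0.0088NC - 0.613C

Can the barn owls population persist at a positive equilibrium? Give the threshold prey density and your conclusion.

Threshold N = 69.7; K > 69.7, so yes, the predator persists.

The predator equation gives dC/dt > 0 only when N > 0.613/0.0088 = 69.7.
Without the predator, N → K = 143. Since 143 > 69.7, the predator can invade and persist.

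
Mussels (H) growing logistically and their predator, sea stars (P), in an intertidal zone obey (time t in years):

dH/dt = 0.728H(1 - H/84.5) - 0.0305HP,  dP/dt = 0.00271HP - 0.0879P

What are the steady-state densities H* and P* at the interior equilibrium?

H* ≈ 32.4, P* ≈ 14.7

From dP/dt = 0 with P > 0: 0.00271H* = 0.0879, so H* = 32.4.
Substitute into dH/dt = 0: 0.728(1 - 32.4/84.5) = 0.0305P*.
The bracket is 0.616, giving P* = 0.449/0.0305 = 14.7.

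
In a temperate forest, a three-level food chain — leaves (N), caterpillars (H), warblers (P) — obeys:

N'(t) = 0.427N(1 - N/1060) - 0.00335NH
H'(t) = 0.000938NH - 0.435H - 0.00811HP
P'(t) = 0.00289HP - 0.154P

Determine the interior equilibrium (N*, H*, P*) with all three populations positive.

From dP/dt = 0: 0.00289H* = 0.154, so H* = 53.3.
From dN/dt = 0: 0.427(1 - N*/1060) = 0.00335·53.3, giving N* = 1060·(1 - 0.418) = 617.
From dH/dt = 0: 0.000938·617 - 0.435 = 0.00811P*, so P* = 0.144/0.00811 = 17.7.

N* ≈ 617, H* ≈ 53.3, P* ≈ 17.7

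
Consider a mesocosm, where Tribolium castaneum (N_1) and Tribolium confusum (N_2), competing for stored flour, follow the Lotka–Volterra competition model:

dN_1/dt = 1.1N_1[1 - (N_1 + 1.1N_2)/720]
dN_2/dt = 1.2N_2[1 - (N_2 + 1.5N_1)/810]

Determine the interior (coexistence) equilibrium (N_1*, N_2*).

N_1* ≈ 263, N_2* ≈ 415

Setting both brackets to zero gives the nullclines N_1 + 1.1N_2 = 720 and 1.5N_1 + N_2 = 810.
Substituting N_2 = 810 - 1.5N_1 into the first: N_1(1 - 1.1·1.5) = 720 - 1.1·810.
So N_1* = -171/-0.65 = 263, and then N_2* = 810 - 1.5·263 = 415.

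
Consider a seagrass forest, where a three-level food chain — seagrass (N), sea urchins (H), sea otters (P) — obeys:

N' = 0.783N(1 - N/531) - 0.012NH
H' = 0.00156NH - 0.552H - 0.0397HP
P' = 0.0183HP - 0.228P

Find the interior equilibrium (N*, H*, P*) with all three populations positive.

From dP/dt = 0: 0.0183H* = 0.228, so H* = 12.5.
From dN/dt = 0: 0.783(1 - N*/531) = 0.012·12.5, giving N* = 531·(1 - 0.191) = 430.
From dH/dt = 0: 0.00156·430 - 0.552 = 0.0397P*, so P* = 0.118/0.0397 = 2.98.

N* ≈ 430, H* ≈ 12.5, P* ≈ 2.98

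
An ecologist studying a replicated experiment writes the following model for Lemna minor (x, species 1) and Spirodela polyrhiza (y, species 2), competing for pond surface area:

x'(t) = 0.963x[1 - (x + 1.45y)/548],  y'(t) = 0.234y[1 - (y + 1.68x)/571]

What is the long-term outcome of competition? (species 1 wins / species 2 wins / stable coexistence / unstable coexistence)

unstable coexistence (outcome depends on initial conditions)

Compare the nullcline intercepts: K1/α12 = 548/1.45 = 378 < K2 = 571; K2/α21 = 571/1.68 = 340 < K1 = 548.
Since both are reversed, neither can invade when rare; the interior point is a saddle.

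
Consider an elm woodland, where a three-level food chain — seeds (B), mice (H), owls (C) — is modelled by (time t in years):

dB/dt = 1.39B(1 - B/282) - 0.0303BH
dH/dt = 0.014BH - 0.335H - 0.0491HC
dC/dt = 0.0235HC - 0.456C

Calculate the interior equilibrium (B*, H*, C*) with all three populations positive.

From dC/dt = 0: 0.0235H* = 0.456, so H* = 19.4.
From dB/dt = 0: 1.39(1 - B*/282) = 0.0303·19.4, giving B* = 282·(1 - 0.423) = 163.
From dH/dt = 0: 0.014·163 - 0.335 = 0.0491C*, so C* = 1.94/0.0491 = 39.6.

B* ≈ 163, H* ≈ 19.4, C* ≈ 39.6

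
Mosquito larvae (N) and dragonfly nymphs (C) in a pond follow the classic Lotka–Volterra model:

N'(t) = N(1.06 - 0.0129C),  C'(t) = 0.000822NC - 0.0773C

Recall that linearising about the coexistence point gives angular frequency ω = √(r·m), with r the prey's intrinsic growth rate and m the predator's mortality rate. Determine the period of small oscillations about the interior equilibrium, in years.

Here r = 1.06 and m = 0.0773, so r·m = 0.0819.
ω = √0.0819 = 0.286 per year, hence T = 2π/ω ≈ 22 years.

T ≈ 22 years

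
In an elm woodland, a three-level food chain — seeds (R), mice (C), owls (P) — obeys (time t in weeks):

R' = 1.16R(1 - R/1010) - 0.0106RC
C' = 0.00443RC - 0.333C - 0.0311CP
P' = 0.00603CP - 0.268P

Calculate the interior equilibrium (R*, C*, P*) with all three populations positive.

R* ≈ 600, C* ≈ 44.4, P* ≈ 74.7

From dP/dt = 0: 0.00603C* = 0.268, so C* = 44.4.
From dR/dt = 0: 1.16(1 - R*/1010) = 0.0106·44.4, giving R* = 1010·(1 - 0.406) = 600.
From dC/dt = 0: 0.00443·600 - 0.333 = 0.0311P*, so P* = 2.32/0.0311 = 74.7.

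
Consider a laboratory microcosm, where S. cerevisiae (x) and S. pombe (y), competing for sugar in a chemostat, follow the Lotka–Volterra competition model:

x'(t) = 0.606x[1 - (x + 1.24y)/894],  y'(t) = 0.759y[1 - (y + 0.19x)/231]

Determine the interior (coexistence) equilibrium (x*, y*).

Setting both brackets to zero gives the nullclines x + 1.24y = 894 and 0.19x + y = 231.
Substituting y = 231 - 0.19x into the first: x(1 - 1.24·0.19) = 894 - 1.24·231.
So x* = 608/0.764 = 795, and then y* = 231 - 0.19·795 = 80.

x* ≈ 795, y* ≈ 80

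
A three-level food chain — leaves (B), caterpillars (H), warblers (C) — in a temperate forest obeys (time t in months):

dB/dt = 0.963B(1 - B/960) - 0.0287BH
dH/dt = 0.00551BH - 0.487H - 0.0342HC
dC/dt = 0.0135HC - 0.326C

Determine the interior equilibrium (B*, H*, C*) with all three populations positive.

From dC/dt = 0: 0.0135H* = 0.326, so H* = 24.1.
From dB/dt = 0: 0.963(1 - B*/960) = 0.0287·24.1, giving B* = 960·(1 - 0.72) = 269.
From dH/dt = 0: 0.00551·269 - 0.487 = 0.0342C*, so C* = 0.996/0.0342 = 29.1.

B* ≈ 269, H* ≈ 24.1, C* ≈ 29.1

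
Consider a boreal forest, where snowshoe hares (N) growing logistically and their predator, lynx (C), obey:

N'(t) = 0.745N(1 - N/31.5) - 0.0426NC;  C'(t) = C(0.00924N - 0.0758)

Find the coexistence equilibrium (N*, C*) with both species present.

From dC/dt = 0 with C > 0: 0.00924N* = 0.0758, so N* = 8.2.
Substitute into dN/dt = 0: 0.745(1 - 8.2/31.5) = 0.0426C*.
The bracket is 0.74, giving C* = 0.551/0.0426 = 12.9.

N* ≈ 8.2, C* ≈ 12.9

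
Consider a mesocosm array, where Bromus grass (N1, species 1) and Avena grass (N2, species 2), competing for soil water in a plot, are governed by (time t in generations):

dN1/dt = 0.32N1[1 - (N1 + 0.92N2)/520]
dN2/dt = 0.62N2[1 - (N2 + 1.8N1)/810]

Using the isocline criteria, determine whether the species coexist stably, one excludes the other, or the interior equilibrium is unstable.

unstable coexistence (outcome depends on initial conditions)

Compare the nullcline intercepts: K1/α12 = 520/0.92 = 565 < K2 = 810; K2/α21 = 810/1.8 = 450 < K1 = 520.
Since both are reversed, neither can invade when rare; the interior point is a saddle.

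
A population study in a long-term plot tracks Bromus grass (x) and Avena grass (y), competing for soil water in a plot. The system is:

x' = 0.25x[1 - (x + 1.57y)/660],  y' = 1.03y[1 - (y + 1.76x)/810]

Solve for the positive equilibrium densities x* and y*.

x* ≈ 347, y* ≈ 199

Setting both brackets to zero gives the nullclines x + 1.57y = 660 and 1.76x + y = 810.
Substituting y = 810 - 1.76x into the first: x(1 - 1.57·1.76) = 660 - 1.57·810.
So x* = -612/-1.76 = 347, and then y* = 810 - 1.76·347 = 199.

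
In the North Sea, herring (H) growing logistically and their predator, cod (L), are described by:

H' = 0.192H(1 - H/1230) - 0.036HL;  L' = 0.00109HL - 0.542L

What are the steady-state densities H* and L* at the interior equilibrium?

From dL/dt = 0 with L > 0: 0.00109H* = 0.542, so H* = 497.
Substitute into dH/dt = 0: 0.192(1 - 497/1230) = 0.036L*.
The bracket is 0.596, giving L* = 0.114/0.036 = 3.18.

H* ≈ 497, L* ≈ 3.18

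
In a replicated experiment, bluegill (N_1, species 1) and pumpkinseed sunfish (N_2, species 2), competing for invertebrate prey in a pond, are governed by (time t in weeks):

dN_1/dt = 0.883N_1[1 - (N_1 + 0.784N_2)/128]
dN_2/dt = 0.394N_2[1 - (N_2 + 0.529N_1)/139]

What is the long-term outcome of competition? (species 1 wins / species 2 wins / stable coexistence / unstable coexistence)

Compare the nullcline intercepts: K1/α12 = 128/0.784 = 163 > K2 = 139; K2/α21 = 139/0.529 = 263 > K1 = 128.
Since both inequalities hold, each species can invade when rare, so the interior equilibrium is stable.

stable coexistence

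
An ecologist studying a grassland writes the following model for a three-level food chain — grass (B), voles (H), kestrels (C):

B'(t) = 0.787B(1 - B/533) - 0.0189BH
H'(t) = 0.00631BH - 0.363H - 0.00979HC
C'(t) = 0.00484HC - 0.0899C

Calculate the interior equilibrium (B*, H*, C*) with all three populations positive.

B* ≈ 295, H* ≈ 18.6, C* ≈ 153

From dC/dt = 0: 0.00484H* = 0.0899, so H* = 18.6.
From dB/dt = 0: 0.787(1 - B*/533) = 0.0189·18.6, giving B* = 533·(1 - 0.446) = 295.
From dH/dt = 0: 0.00631·295 - 0.363 = 0.00979C*, so C* = 1.5/0.00979 = 153.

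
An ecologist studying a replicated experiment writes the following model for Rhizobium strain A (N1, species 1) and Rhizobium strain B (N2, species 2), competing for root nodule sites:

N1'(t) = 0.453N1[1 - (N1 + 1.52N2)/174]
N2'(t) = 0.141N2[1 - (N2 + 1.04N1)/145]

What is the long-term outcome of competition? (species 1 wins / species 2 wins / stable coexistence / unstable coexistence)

unstable coexistence (outcome depends on initial conditions)

Compare the nullcline intercepts: K1/α12 = 174/1.52 = 114 < K2 = 145; K2/α21 = 145/1.04 = 139 < K1 = 174.
Since both are reversed, neither can invade when rare; the interior point is a saddle.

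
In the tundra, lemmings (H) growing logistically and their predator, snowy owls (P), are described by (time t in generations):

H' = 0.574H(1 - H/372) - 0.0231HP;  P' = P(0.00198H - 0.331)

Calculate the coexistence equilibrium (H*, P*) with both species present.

H* ≈ 167, P* ≈ 13.7

From dP/dt = 0 with P > 0: 0.00198H* = 0.331, so H* = 167.
Substitute into dH/dt = 0: 0.574(1 - 167/372) = 0.0231P*.
The bracket is 0.551, giving P* = 0.316/0.0231 = 13.7.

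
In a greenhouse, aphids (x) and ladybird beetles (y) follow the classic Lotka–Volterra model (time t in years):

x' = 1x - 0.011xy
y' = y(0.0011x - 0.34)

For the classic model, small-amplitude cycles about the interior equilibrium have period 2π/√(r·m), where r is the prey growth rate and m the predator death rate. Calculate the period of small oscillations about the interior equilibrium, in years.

Here r = 1 and m = 0.34, so r·m = 0.34.
ω = √0.34 = 0.583 per year, hence T = 2π/ω ≈ 10.8 years.

T ≈ 10.8 years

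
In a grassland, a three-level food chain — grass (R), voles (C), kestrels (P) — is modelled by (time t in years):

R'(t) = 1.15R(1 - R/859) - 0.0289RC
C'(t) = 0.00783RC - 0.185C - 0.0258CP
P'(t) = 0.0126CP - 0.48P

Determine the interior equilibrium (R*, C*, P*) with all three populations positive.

R* ≈ 36.6, C* ≈ 38.1, P* ≈ 3.95

From dP/dt = 0: 0.0126C* = 0.48, so C* = 38.1.
From dR/dt = 0: 1.15(1 - R*/859) = 0.0289·38.1, giving R* = 859·(1 - 0.957) = 36.6.
From dC/dt = 0: 0.00783·36.6 - 0.185 = 0.0258P*, so P* = 0.102/0.0258 = 3.95.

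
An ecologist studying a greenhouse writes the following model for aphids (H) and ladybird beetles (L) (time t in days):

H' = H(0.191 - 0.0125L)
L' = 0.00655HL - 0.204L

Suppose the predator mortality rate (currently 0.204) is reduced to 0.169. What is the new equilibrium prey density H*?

At the interior fixed point, setting dL/dt = 0 with L > 0 fixes H* = (predator death rate)/(HL coefficient) — independent of the other coefficients.
With the change, H* = 0.169/0.00655 = 25.8; it falls from 31.1.

H* ≈ 25.8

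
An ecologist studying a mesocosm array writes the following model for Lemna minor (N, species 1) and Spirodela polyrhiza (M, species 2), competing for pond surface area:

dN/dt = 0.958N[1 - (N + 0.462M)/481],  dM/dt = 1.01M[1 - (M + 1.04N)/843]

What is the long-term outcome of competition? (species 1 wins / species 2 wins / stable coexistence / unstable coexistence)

stable coexistence

Compare the nullcline intercepts: K1/α12 = 481/0.462 = 1040 > K2 = 843; K2/α21 = 843/1.04 = 811 > K1 = 481.
Since both inequalities hold, each species can invade when rare, so the interior equilibrium is stable.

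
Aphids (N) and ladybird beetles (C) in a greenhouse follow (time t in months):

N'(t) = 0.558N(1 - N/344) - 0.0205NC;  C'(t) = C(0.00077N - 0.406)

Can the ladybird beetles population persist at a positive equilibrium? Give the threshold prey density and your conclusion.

The predator equation gives dC/dt > 0 only when N > 0.406/0.00077 = 527.
Without the predator, N → K = 344. Since 344 < 527, the predator cannot invade.

Threshold N = 527; K < 527, so no, the predator goes extinct.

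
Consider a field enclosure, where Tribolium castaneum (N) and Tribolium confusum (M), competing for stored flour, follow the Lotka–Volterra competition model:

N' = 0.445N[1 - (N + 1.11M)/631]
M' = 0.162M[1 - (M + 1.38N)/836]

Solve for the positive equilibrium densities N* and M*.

Setting both brackets to zero gives the nullclines N + 1.11M = 631 and 1.38N + M = 836.
Substituting M = 836 - 1.38N into the first: N(1 - 1.11·1.38) = 631 - 1.11·836.
So N* = -297/-0.532 = 558, and then M* = 836 - 1.38·558 = 65.4.

N* ≈ 558, M* ≈ 65.4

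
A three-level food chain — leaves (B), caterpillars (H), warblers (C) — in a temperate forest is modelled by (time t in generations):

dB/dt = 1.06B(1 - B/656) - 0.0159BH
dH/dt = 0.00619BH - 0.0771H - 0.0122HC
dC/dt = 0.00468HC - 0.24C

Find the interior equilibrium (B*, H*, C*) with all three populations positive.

From dC/dt = 0: 0.00468H* = 0.24, so H* = 51.3.
From dB/dt = 0: 1.06(1 - B*/656) = 0.0159·51.3, giving B* = 656·(1 - 0.769) = 151.
From dH/dt = 0: 0.00619·151 - 0.0771 = 0.0122C*, so C* = 0.86/0.0122 = 70.5.

B* ≈ 151, H* ≈ 51.3, C* ≈ 70.5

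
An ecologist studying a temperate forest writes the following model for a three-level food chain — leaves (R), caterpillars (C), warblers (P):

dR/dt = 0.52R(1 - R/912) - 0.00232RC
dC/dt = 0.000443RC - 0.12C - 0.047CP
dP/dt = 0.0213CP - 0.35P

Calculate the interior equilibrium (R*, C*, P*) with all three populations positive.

R* ≈ 845, C* ≈ 16.4, P* ≈ 5.41

From dP/dt = 0: 0.0213C* = 0.35, so C* = 16.4.
From dR/dt = 0: 0.52(1 - R*/912) = 0.00232·16.4, giving R* = 912·(1 - 0.0733) = 845.
From dC/dt = 0: 0.000443·845 - 0.12 = 0.047P*, so P* = 0.254/0.047 = 5.41.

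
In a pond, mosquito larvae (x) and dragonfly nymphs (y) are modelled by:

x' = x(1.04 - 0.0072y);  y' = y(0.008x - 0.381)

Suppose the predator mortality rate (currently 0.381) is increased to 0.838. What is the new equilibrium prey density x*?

x* ≈ 105

At the interior fixed point, setting dy/dt = 0 with y > 0 fixes x* = (predator death rate)/(xy coefficient) — independent of the other coefficients.
With the change, x* = 0.838/0.008 = 105; it rises from 47.6.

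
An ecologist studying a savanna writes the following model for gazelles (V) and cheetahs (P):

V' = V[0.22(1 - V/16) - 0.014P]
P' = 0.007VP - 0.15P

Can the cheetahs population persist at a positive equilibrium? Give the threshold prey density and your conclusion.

Threshold V = 21.4; K < 21.4, so no, the predator goes extinct.

The predator equation gives dP/dt > 0 only when V > 0.15/0.007 = 21.4.
Without the predator, V → K = 16. Since 16 < 21.4, the predator cannot invade.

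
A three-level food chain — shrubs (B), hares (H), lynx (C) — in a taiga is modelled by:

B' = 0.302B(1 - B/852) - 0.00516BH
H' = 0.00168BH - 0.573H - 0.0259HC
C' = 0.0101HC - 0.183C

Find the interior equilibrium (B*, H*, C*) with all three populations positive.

From dC/dt = 0: 0.0101H* = 0.183, so H* = 18.1.
From dB/dt = 0: 0.302(1 - B*/852) = 0.00516·18.1, giving B* = 852·(1 - 0.31) = 588.
From dH/dt = 0: 0.00168·588 - 0.573 = 0.0259C*, so C* = 0.415/0.0259 = 16.

B* ≈ 588, H* ≈ 18.1, C* ≈ 16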